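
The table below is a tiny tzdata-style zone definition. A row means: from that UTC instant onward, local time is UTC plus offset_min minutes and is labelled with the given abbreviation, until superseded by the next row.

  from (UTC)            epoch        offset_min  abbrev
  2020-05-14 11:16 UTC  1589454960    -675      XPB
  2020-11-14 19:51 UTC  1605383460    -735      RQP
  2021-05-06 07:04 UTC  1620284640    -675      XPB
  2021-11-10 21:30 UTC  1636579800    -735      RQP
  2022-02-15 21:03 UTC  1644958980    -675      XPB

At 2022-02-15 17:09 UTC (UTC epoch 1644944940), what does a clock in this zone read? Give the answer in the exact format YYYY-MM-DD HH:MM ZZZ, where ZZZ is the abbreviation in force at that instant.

2022-02-15 04:54 RQP

Query: 2022-02-15 17:09 UTC
Rule 4/5 (RQP, -12:15): 2021-11-10 21:30 UTC ≤ query < 2022-02-15 21:03 UTC
17·60 + 9 - 735 = 294 min
294 = 0·1440 + 294; 294 = 4·60 + 54 → 04:54, same day
→ 2022-02-15 04:54 RQP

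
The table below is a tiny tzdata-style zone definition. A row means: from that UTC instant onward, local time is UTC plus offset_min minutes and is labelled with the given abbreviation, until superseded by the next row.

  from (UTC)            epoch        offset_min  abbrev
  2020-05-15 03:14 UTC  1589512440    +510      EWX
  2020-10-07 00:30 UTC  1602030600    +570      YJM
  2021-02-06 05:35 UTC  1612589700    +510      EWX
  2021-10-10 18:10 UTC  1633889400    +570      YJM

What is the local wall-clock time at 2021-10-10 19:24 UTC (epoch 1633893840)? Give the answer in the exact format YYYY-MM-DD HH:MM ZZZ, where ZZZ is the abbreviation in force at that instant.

Query: 2021-10-10 19:24 UTC
Rule 4/4 (YJM, +09:30): 2021-10-10 18:10 UTC ≤ query < +∞
19·60 + 24 + 570 = 1734 min
1734 = 1·1440 + 294; 294 = 4·60 + 54 → 04:54, 2021-10-10 + 1 day = 2021-10-11
→ 2021-10-11 04:54 YJM

2021-10-11 04:54 YJM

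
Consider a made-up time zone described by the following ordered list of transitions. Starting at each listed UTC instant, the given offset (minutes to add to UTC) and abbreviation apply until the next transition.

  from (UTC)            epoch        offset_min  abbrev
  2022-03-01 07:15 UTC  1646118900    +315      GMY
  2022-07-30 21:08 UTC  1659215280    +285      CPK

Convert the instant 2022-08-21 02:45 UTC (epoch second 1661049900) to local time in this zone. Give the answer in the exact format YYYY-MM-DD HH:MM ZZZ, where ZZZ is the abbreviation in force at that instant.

2022-08-21 07:30 CPK

Query: 2022-08-21 02:45 UTC
Rule 2/2 (CPK, +04:45): 2022-07-30 21:08 UTC ≤ query < +∞
2·60 + 45 + 285 = 450 min
450 = 0·1440 + 450; 450 = 7·60 + 30 → 07:30, same day
→ 2022-08-21 07:30 CPK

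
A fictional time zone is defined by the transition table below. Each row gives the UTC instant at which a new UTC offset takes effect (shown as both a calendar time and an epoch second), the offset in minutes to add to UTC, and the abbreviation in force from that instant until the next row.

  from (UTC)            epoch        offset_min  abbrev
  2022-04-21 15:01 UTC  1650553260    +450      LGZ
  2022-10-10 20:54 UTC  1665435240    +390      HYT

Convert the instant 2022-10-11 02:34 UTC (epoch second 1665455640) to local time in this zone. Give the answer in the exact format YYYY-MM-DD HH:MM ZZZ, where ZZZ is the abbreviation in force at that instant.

Query: 2022-10-11 02:34 UTC
Rule 2/2 (HYT, +06:30): 2022-10-10 20:54 UTC ≤ query < +∞
2·60 + 34 + 390 = 544 min
544 = 0·1440 + 544; 544 = 9·60 + 4 → 09:04, same day
→ 2022-10-11 09:04 HYT

2022-10-11 09:04 HYT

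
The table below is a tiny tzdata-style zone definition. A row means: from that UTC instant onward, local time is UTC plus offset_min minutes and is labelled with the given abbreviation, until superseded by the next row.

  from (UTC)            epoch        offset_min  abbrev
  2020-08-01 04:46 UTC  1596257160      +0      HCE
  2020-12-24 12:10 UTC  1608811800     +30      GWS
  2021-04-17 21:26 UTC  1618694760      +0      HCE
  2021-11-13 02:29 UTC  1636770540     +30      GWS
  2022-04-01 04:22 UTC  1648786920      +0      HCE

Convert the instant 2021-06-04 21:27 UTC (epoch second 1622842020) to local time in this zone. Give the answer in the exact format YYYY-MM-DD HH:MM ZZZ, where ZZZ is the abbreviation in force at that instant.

2021-06-04 21:27 HCE

Query: 2021-06-04 21:27 UTC
Rule 3/5 (HCE, +00:00): 2021-04-17 21:26 UTC ≤ query < 2021-11-13 02:29 UTC
21·60 + 27 + 0 = 1287 min
1287 = 0·1440 + 1287; 1287 = 21·60 + 27 → 21:27, same day
→ 2021-06-04 21:27 HCE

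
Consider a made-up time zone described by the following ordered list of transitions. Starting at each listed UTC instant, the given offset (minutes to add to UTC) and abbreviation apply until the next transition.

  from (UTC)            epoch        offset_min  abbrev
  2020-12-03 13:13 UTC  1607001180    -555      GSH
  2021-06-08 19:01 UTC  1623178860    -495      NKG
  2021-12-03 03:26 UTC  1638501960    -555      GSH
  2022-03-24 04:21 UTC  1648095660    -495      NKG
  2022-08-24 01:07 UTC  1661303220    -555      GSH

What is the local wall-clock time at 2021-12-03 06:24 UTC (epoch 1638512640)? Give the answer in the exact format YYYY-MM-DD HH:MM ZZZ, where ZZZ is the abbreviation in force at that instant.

2021-12-02 21:09 GSH

Query: 2021-12-03 06:24 UTC
Rule 3/5 (GSH, -09:15): 2021-12-03 03:26 UTC ≤ query < 2022-03-24 04:21 UTC
6·60 + 24 - 555 = -171 min
-171 = -1·1440 + 1269; 1269 = 21·60 + 9 → 21:09, 2021-12-03 - 1 day = 2021-12-02
→ 2021-12-02 21:09 GSH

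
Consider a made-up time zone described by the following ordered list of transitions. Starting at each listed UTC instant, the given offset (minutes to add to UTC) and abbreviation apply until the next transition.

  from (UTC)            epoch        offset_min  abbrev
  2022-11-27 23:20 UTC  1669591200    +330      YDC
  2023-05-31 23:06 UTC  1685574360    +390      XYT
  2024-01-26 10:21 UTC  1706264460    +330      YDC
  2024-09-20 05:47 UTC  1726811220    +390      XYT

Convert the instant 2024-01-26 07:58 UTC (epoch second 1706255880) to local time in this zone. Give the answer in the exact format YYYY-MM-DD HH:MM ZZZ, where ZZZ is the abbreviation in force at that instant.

Query: 2024-01-26 07:58 UTC
Rule 2/4 (XYT, +06:30): 2023-05-31 23:06 UTC ≤ query < 2024-01-26 10:21 UTC
7·60 + 58 + 390 = 868 min
868 = 0·1440 + 868; 868 = 14·60 + 28 → 14:28, same day
→ 2024-01-26 14:28 XYT

2024-01-26 14:28 XYT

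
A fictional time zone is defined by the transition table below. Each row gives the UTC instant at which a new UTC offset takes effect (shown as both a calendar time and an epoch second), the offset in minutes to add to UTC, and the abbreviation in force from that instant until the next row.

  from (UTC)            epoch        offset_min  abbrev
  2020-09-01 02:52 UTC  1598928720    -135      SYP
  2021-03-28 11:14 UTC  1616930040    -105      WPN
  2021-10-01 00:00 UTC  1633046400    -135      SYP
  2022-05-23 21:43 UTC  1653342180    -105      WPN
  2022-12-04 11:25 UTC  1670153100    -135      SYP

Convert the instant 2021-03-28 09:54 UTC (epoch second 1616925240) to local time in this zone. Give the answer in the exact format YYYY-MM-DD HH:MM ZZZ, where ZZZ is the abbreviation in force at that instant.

2021-03-28 07:39 SYP

Query: 2021-03-28 09:54 UTC
Rule 1/5 (SYP, -02:15): 2020-09-01 02:52 UTC ≤ query < 2021-03-28 11:14 UTC
9·60 + 54 - 135 = 459 min
459 = 0·1440 + 459; 459 = 7·60 + 39 → 07:39, same day
→ 2021-03-28 07:39 SYP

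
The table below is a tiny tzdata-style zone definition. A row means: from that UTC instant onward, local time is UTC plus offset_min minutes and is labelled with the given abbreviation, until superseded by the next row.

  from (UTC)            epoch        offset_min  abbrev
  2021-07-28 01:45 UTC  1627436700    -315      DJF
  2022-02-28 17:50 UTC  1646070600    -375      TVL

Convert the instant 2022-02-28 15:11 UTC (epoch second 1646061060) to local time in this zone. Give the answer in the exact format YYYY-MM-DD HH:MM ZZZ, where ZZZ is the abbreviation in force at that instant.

Query: 2022-02-28 15:11 UTC
Rule 1/2 (DJF, -05:15): 2021-07-28 01:45 UTC ≤ query < 2022-02-28 17:50 UTC
15·60 + 11 - 315 = 596 min
596 = 0·1440 + 596; 596 = 9·60 + 56 → 09:56, same day
→ 2022-02-28 09:56 DJF

2022-02-28 09:56 DJF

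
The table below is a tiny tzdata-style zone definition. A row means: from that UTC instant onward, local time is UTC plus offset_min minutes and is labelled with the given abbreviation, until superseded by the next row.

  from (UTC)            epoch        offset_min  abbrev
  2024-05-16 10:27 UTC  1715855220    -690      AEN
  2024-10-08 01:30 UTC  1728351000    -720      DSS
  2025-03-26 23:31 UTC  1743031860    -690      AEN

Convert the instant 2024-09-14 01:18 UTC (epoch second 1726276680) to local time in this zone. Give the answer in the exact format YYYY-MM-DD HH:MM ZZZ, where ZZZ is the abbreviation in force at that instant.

2024-09-13 13:48 AEN

Query: 2024-09-14 01:18 UTC
Rule 1/3 (AEN, -11:30): 2024-05-16 10:27 UTC ≤ query < 2024-10-08 01:30 UTC
1·60 + 18 - 690 = -612 min
-612 = -1·1440 + 828; 828 = 13·60 + 48 → 13:48, 2024-09-14 - 1 day = 2024-09-13
→ 2024-09-13 13:48 AEN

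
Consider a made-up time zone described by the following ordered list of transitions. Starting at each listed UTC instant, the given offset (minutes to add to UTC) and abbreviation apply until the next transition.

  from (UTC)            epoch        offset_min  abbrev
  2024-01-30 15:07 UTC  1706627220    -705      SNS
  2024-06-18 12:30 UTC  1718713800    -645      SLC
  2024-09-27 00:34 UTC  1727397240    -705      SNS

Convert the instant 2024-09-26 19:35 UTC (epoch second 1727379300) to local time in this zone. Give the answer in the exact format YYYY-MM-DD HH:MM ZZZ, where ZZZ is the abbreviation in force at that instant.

Query: 2024-09-26 19:35 UTC
Rule 2/3 (SLC, -10:45): 2024-06-18 12:30 UTC ≤ query < 2024-09-27 00:34 UTC
19·60 + 35 - 645 = 530 min
530 = 0·1440 + 530; 530 = 8·60 + 50 → 08:50, same day
→ 2024-09-26 08:50 SLC

2024-09-26 08:50 SLC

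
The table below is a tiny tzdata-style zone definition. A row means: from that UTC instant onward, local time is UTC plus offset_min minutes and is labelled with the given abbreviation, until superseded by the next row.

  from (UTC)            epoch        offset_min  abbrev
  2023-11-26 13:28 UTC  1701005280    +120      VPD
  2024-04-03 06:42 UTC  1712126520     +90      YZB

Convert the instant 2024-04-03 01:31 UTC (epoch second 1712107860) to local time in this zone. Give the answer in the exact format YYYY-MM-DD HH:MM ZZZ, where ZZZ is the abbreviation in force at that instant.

Query: 2024-04-03 01:31 UTC
Rule 1/2 (VPD, +02:00): 2023-11-26 13:28 UTC ≤ query < 2024-04-03 06:42 UTC
1·60 + 31 + 120 = 211 min
211 = 0·1440 + 211; 211 = 3·60 + 31 → 03:31, same day
→ 2024-04-03 03:31 VPD

2024-04-03 03:31 VPD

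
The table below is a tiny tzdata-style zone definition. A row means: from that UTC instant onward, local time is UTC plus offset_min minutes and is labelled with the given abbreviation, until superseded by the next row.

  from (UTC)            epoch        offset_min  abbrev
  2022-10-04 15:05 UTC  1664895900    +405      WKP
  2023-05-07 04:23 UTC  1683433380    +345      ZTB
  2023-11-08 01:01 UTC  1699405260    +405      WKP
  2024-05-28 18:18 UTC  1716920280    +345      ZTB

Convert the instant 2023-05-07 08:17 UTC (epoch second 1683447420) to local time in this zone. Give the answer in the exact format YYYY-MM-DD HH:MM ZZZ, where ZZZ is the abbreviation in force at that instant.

2023-05-07 14:02 ZTB

Query: 2023-05-07 08:17 UTC
Rule 2/4 (ZTB, +05:45): 2023-05-07 04:23 UTC ≤ query < 2023-11-08 01:01 UTC
8·60 + 17 + 345 = 842 min
842 = 0·1440 + 842; 842 = 14·60 + 2 → 14:02, same day
→ 2023-05-07 14:02 ZTB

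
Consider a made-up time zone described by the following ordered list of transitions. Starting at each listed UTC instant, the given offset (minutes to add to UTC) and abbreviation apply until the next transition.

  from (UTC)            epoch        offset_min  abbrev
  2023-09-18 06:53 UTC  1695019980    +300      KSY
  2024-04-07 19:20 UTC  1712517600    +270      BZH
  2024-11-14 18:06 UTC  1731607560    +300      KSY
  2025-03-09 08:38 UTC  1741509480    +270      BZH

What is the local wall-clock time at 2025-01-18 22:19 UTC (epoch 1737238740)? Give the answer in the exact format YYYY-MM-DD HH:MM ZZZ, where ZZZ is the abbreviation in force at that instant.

Query: 2025-01-18 22:19 UTC
Rule 3/4 (KSY, +05:00): 2024-11-14 18:06 UTC ≤ query < 2025-03-09 08:38 UTC
22·60 + 19 + 300 = 1639 min
1639 = 1·1440 + 199; 199 = 3·60 + 19 → 03:19, 2025-01-18 + 1 day = 2025-01-19
→ 2025-01-19 03:19 KSY

2025-01-19 03:19 KSY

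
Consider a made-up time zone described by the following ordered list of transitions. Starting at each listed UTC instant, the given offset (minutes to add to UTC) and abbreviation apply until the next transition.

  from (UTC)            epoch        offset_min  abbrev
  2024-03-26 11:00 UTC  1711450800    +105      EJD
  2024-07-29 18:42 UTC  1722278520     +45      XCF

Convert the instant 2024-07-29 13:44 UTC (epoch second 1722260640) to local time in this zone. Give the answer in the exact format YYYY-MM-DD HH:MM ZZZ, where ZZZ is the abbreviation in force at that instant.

2024-07-29 15:29 EJD

Query: 2024-07-29 13:44 UTC
Rule 1/2 (EJD, +01:45): 2024-03-26 11:00 UTC ≤ query < 2024-07-29 18:42 UTC
13·60 + 44 + 105 = 929 min
929 = 0·1440 + 929; 929 = 15·60 + 29 → 15:29, same day
→ 2024-07-29 15:29 EJD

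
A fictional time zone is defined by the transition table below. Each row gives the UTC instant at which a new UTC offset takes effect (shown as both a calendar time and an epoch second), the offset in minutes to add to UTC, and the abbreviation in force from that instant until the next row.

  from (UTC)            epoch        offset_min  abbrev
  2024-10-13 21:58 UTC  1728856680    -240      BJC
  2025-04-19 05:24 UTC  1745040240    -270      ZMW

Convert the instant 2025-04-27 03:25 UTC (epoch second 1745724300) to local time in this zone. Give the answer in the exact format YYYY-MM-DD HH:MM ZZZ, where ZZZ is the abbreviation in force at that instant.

Query: 2025-04-27 03:25 UTC
Rule 2/2 (ZMW, -04:30): 2025-04-19 05:24 UTC ≤ query < +∞
3·60 + 25 - 270 = -65 min
-65 = -1·1440 + 1375; 1375 = 22·60 + 55 → 22:55, 2025-04-27 - 1 day = 2025-04-26
→ 2025-04-26 22:55 ZMW

2025-04-26 22:55 ZMW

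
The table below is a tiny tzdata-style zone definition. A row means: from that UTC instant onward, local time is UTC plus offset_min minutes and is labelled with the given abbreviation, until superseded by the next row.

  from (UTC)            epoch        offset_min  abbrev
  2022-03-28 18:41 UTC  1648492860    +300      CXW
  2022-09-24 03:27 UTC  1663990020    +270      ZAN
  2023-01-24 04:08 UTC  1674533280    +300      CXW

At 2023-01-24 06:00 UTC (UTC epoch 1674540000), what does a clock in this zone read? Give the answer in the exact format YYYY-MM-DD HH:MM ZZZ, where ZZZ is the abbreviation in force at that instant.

2023-01-24 11:00 CXW

Query: 2023-01-24 06:00 UTC
Rule 3/3 (CXW, +05:00): 2023-01-24 04:08 UTC ≤ query < +∞
6·60 + 0 + 300 = 660 min
660 = 0·1440 + 660; 660 = 11·60 + 0 → 11:00, same day
→ 2023-01-24 11:00 CXW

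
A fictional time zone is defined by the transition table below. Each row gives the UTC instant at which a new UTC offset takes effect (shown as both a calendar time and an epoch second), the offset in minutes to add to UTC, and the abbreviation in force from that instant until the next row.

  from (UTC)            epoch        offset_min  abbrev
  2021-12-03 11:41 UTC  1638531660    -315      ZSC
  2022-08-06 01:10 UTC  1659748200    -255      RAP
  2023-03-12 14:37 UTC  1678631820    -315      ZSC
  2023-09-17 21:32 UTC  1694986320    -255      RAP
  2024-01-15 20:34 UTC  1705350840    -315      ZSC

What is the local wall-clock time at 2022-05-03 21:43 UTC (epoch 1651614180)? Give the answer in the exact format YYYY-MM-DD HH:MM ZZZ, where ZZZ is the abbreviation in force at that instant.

Query: 2022-05-03 21:43 UTC
Rule 1/5 (ZSC, -05:15): 2021-12-03 11:41 UTC ≤ query < 2022-08-06 01:10 UTC
21·60 + 43 - 315 = 988 min
988 = 0·1440 + 988; 988 = 16·60 + 28 → 16:28, same day
→ 2022-05-03 16:28 ZSC

2022-05-03 16:28 ZSC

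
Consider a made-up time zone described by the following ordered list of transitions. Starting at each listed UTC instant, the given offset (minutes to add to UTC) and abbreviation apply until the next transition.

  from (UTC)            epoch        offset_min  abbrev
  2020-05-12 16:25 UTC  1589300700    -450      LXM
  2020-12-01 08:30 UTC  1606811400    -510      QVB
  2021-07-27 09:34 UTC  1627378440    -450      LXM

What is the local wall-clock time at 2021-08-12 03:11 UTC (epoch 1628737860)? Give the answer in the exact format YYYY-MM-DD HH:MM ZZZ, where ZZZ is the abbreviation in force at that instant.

Query: 2021-08-12 03:11 UTC
Rule 3/3 (LXM, -07:30): 2021-07-27 09:34 UTC ≤ query < +∞
3·60 + 11 - 450 = -259 min
-259 = -1·1440 + 1181; 1181 = 19·60 + 41 → 19:41, 2021-08-12 - 1 day = 2021-08-11
→ 2021-08-11 19:41 LXM

2021-08-11 19:41 LXM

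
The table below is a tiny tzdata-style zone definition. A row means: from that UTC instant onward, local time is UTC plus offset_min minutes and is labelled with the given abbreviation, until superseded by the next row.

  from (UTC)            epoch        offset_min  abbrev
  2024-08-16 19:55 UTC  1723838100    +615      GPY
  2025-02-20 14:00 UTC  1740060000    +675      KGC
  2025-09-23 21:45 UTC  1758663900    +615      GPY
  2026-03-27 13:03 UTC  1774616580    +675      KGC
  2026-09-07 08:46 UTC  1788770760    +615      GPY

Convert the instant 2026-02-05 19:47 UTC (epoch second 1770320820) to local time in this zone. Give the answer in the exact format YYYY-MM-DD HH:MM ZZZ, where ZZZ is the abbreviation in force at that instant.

2026-02-06 06:02 GPY

Query: 2026-02-05 19:47 UTC
Rule 3/5 (GPY, +10:15): 2025-09-23 21:45 UTC ≤ query < 2026-03-27 13:03 UTC
19·60 + 47 + 615 = 1802 min
1802 = 1·1440 + 362; 362 = 6·60 + 2 → 06:02, 2026-02-05 + 1 day = 2026-02-06
→ 2026-02-06 06:02 GPY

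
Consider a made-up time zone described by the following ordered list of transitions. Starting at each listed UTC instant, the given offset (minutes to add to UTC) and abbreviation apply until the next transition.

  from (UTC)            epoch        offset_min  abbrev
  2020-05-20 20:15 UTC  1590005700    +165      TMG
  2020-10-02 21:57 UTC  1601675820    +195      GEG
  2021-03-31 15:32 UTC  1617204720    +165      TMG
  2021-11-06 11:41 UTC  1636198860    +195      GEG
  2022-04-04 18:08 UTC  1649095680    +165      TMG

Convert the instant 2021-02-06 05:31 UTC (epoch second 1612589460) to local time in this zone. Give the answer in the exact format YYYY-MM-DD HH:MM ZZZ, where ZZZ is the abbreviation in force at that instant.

Query: 2021-02-06 05:31 UTC
Rule 2/5 (GEG, +03:15): 2020-10-02 21:57 UTC ≤ query < 2021-03-31 15:32 UTC
5·60 + 31 + 195 = 526 min
526 = 0·1440 + 526; 526 = 8·60 + 46 → 08:46, same day
→ 2021-02-06 08:46 GEG

2021-02-06 08:46 GEG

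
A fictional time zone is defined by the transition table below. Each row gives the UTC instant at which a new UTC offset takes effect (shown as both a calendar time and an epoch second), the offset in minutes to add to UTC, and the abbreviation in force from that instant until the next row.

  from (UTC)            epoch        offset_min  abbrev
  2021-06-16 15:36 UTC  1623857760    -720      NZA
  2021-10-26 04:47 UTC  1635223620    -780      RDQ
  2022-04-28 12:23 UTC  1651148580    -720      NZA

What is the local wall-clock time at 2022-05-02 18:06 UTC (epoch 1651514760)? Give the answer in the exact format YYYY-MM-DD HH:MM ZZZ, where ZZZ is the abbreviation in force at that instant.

Query: 2022-05-02 18:06 UTC
Rule 3/3 (NZA, -12:00): 2022-04-28 12:23 UTC ≤ query < +∞
18·60 + 6 - 720 = 366 min
366 = 0·1440 + 366; 366 = 6·60 + 6 → 06:06, same day
→ 2022-05-02 06:06 NZA

2022-05-02 06:06 NZA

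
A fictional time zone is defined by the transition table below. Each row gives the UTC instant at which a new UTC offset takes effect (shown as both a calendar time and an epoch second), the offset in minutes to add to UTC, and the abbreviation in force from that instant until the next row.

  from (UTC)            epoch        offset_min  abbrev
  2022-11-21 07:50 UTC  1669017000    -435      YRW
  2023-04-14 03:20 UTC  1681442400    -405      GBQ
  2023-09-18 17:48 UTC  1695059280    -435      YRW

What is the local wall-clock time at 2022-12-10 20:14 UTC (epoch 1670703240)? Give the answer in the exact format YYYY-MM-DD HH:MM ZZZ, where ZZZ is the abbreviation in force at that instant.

Query: 2022-12-10 20:14 UTC
Rule 1/3 (YRW, -07:15): 2022-11-21 07:50 UTC ≤ query < 2023-04-14 03:20 UTC
20·60 + 14 - 435 = 779 min
779 = 0·1440 + 779; 779 = 12·60 + 59 → 12:59, same day
→ 2022-12-10 12:59 YRW

2022-12-10 12:59 YRW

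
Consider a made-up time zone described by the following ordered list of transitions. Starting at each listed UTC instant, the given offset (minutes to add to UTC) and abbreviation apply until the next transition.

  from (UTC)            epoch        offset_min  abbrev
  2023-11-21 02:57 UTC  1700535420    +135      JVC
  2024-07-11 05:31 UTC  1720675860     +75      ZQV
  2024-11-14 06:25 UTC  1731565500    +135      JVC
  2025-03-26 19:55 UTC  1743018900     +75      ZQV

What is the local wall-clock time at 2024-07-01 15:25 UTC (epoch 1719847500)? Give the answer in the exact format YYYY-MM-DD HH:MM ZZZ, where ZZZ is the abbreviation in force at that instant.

2024-07-01 17:40 JVC

Query: 2024-07-01 15:25 UTC
Rule 1/4 (JVC, +02:15): 2023-11-21 02:57 UTC ≤ query < 2024-07-11 05:31 UTC
15·60 + 25 + 135 = 1060 min
1060 = 0·1440 + 1060; 1060 = 17·60 + 40 → 17:40, same day
→ 2024-07-01 17:40 JVC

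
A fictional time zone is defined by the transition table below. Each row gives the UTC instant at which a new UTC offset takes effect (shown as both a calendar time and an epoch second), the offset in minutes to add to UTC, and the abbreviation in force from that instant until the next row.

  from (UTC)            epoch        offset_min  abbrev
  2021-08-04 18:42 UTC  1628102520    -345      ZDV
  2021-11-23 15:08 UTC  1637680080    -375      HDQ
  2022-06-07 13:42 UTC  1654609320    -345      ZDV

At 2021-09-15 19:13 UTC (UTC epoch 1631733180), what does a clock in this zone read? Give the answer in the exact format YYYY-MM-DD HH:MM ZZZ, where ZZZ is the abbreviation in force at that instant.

2021-09-15 13:28 ZDV

Query: 2021-09-15 19:13 UTC
Rule 1/3 (ZDV, -05:45): 2021-08-04 18:42 UTC ≤ query < 2021-11-23 15:08 UTC
19·60 + 13 - 345 = 808 min
808 = 0·1440 + 808; 808 = 13·60 + 28 → 13:28, same day
→ 2021-09-15 13:28 ZDV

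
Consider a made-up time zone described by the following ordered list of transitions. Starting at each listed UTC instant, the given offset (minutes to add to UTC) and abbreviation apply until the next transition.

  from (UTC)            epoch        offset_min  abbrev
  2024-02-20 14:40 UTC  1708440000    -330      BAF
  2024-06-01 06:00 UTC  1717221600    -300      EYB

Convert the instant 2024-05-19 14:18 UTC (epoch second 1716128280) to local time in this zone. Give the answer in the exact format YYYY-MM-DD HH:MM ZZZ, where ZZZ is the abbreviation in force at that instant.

Query: 2024-05-19 14:18 UTC
Rule 1/2 (BAF, -05:30): 2024-02-20 14:40 UTC ≤ query < 2024-06-01 06:00 UTC
14·60 + 18 - 330 = 528 min
528 = 0·1440 + 528; 528 = 8·60 + 48 → 08:48, same day
→ 2024-05-19 08:48 BAF

2024-05-19 08:48 BAF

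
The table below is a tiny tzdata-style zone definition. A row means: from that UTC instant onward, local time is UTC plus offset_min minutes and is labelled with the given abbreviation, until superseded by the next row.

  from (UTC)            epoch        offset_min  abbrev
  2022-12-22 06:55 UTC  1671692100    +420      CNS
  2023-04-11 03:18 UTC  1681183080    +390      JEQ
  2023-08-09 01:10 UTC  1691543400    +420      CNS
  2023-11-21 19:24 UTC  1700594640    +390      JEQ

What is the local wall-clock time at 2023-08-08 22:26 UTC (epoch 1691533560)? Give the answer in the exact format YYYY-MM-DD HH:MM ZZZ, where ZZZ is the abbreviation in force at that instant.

2023-08-09 04:56 JEQ

Query: 2023-08-08 22:26 UTC
Rule 2/4 (JEQ, +06:30): 2023-04-11 03:18 UTC ≤ query < 2023-08-09 01:10 UTC
22·60 + 26 + 390 = 1736 min
1736 = 1·1440 + 296; 296 = 4·60 + 56 → 04:56, 2023-08-08 + 1 day = 2023-08-09
→ 2023-08-09 04:56 JEQ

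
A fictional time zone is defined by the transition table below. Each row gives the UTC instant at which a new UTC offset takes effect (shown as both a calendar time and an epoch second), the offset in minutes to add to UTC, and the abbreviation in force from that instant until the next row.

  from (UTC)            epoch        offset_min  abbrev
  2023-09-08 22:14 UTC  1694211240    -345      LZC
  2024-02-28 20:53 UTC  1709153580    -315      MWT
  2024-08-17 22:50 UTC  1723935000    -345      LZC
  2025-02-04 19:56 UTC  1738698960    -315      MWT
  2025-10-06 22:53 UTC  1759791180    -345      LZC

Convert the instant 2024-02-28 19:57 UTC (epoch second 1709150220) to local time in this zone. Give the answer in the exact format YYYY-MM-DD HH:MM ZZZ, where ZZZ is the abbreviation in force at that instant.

Query: 2024-02-28 19:57 UTC
Rule 1/5 (LZC, -05:45): 2023-09-08 22:14 UTC ≤ query < 2024-02-28 20:53 UTC
19·60 + 57 - 345 = 852 min
852 = 0·1440 + 852; 852 = 14·60 + 12 → 14:12, same day
→ 2024-02-28 14:12 LZC

2024-02-28 14:12 LZC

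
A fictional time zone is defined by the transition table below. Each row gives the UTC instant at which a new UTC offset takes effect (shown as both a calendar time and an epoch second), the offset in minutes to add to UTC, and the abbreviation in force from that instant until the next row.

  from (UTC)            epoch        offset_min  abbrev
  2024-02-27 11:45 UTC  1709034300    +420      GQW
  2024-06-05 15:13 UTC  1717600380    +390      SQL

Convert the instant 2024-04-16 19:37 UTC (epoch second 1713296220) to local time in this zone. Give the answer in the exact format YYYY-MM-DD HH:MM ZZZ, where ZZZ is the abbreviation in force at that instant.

Query: 2024-04-16 19:37 UTC
Rule 1/2 (GQW, +07:00): 2024-02-27 11:45 UTC ≤ query < 2024-06-05 15:13 UTC
19·60 + 37 + 420 = 1597 min
1597 = 1·1440 + 157; 157 = 2·60 + 37 → 02:37, 2024-04-16 + 1 day = 2024-04-17
→ 2024-04-17 02:37 GQW

2024-04-17 02:37 GQW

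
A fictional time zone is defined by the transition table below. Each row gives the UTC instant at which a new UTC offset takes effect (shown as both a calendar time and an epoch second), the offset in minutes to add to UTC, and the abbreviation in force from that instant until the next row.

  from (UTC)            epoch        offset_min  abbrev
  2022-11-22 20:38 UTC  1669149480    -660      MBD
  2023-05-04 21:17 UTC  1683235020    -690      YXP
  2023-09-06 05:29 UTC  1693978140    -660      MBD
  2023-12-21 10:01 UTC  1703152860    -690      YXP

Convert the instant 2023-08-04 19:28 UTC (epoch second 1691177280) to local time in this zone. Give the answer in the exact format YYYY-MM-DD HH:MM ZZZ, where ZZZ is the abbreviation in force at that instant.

2023-08-04 07:58 YXP

Query: 2023-08-04 19:28 UTC
Rule 2/4 (YXP, -11:30): 2023-05-04 21:17 UTC ≤ query < 2023-09-06 05:29 UTC
19·60 + 28 - 690 = 478 min
478 = 0·1440 + 478; 478 = 7·60 + 58 → 07:58, same day
→ 2023-08-04 07:58 YXP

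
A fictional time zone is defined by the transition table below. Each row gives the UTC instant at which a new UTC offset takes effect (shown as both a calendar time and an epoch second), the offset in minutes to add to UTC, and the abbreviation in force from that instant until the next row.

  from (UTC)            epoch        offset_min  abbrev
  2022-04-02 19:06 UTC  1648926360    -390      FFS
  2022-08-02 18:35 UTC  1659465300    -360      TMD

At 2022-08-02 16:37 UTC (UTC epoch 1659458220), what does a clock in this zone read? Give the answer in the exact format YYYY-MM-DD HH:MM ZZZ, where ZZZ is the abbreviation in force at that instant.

2022-08-02 10:07 FFS

Query: 2022-08-02 16:37 UTC
Rule 1/2 (FFS, -06:30): 2022-04-02 19:06 UTC ≤ query < 2022-08-02 18:35 UTC
16·60 + 37 - 390 = 607 min
607 = 0·1440 + 607; 607 = 10·60 + 7 → 10:07, same day
→ 2022-08-02 10:07 FFS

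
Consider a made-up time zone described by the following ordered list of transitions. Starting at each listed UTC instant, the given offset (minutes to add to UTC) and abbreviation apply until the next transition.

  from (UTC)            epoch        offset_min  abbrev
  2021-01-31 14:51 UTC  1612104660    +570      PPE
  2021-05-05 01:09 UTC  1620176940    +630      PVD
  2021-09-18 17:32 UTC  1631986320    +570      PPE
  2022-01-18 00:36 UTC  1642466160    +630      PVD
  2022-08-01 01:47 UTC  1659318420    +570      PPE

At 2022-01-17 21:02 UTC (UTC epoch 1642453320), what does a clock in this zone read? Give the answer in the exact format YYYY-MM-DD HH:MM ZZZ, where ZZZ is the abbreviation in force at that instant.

2022-01-18 06:32 PPE

Query: 2022-01-17 21:02 UTC
Rule 3/5 (PPE, +09:30): 2021-09-18 17:32 UTC ≤ query < 2022-01-18 00:36 UTC
21·60 + 2 + 570 = 1832 min
1832 = 1·1440 + 392; 392 = 6·60 + 32 → 06:32, 2022-01-17 + 1 day = 2022-01-18
→ 2022-01-18 06:32 PPE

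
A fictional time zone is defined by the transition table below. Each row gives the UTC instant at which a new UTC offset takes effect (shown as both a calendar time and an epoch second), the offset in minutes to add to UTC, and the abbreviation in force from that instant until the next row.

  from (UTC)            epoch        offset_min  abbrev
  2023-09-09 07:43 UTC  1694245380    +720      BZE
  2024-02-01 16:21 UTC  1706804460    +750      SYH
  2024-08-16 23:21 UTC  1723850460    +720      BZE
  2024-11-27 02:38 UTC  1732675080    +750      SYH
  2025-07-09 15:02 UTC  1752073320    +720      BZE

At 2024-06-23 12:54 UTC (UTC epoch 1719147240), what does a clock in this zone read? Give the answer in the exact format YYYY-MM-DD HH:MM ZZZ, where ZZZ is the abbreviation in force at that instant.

Query: 2024-06-23 12:54 UTC
Rule 2/5 (SYH, +12:30): 2024-02-01 16:21 UTC ≤ query < 2024-08-16 23:21 UTC
12·60 + 54 + 750 = 1524 min
1524 = 1·1440 + 84; 84 = 1·60 + 24 → 01:24, 2024-06-23 + 1 day = 2024-06-24
→ 2024-06-24 01:24 SYH

2024-06-24 01:24 SYH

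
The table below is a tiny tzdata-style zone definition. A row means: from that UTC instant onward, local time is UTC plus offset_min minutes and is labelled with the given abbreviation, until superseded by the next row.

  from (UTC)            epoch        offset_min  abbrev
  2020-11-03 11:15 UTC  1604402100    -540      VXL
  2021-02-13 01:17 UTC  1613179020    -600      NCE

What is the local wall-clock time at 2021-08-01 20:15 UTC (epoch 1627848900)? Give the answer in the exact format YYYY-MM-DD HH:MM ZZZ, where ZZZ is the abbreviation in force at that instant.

Query: 2021-08-01 20:15 UTC
Rule 2/2 (NCE, -10:00): 2021-02-13 01:17 UTC ≤ query < +∞
20·60 + 15 - 600 = 615 min
615 = 0·1440 + 615; 615 = 10·60 + 15 → 10:15, same day
→ 2021-08-01 10:15 NCE

2021-08-01 10:15 NCE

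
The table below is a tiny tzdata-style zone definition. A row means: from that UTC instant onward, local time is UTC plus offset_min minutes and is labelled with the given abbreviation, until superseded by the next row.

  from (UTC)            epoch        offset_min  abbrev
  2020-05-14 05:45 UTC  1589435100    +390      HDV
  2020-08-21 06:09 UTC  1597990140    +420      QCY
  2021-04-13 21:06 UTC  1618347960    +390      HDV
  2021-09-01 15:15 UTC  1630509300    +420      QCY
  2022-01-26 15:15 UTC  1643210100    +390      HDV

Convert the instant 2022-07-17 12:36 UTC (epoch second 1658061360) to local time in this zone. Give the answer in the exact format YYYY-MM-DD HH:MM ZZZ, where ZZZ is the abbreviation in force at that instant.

Query: 2022-07-17 12:36 UTC
Rule 5/5 (HDV, +06:30): 2022-01-26 15:15 UTC ≤ query < +∞
12·60 + 36 + 390 = 1146 min
1146 = 0·1440 + 1146; 1146 = 19·60 + 6 → 19:06, same day
→ 2022-07-17 19:06 HDV

2022-07-17 19:06 HDV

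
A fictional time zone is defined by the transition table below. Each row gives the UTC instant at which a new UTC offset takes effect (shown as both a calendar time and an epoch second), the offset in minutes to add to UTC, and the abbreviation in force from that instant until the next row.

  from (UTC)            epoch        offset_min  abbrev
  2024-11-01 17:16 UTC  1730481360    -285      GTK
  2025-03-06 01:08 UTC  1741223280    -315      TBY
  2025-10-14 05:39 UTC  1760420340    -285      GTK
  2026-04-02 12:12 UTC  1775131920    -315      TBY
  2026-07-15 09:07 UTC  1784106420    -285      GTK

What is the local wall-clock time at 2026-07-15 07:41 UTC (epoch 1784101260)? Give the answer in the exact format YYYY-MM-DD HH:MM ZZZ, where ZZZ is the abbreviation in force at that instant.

2026-07-15 02:26 TBY

Query: 2026-07-15 07:41 UTC
Rule 4/5 (TBY, -05:15): 2026-04-02 12:12 UTC ≤ query < 2026-07-15 09:07 UTC
7·60 + 41 - 315 = 146 min
146 = 0·1440 + 146; 146 = 2·60 + 26 → 02:26, same day
→ 2026-07-15 02:26 TBY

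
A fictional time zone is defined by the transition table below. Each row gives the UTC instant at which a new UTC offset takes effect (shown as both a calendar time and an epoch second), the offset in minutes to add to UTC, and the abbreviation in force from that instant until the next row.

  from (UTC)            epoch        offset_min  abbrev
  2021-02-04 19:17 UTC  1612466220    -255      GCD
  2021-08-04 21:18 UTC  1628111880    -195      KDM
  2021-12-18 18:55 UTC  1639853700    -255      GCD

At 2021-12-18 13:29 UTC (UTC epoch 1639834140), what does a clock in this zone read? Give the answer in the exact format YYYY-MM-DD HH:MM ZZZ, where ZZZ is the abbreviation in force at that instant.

2021-12-18 10:14 KDM

Query: 2021-12-18 13:29 UTC
Rule 2/3 (KDM, -03:15): 2021-08-04 21:18 UTC ≤ query < 2021-12-18 18:55 UTC
13·60 + 29 - 195 = 614 min
614 = 0·1440 + 614; 614 = 10·60 + 14 → 10:14, same day
→ 2021-12-18 10:14 KDM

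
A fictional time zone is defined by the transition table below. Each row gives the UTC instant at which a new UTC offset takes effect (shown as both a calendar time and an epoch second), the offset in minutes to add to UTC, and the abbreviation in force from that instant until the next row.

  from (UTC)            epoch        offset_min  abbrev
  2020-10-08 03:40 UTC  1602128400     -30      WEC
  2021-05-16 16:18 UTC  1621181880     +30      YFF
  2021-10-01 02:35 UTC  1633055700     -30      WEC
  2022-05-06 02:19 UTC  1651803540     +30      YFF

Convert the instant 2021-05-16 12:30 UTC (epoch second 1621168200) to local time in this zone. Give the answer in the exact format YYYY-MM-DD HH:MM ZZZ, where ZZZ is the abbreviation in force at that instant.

Query: 2021-05-16 12:30 UTC
Rule 1/4 (WEC, -00:30): 2020-10-08 03:40 UTC ≤ query < 2021-05-16 16:18 UTC
12·60 + 30 - 30 = 720 min
720 = 0·1440 + 720; 720 = 12·60 + 0 → 12:00, same day
→ 2021-05-16 12:00 WEC

2021-05-16 12:00 WEC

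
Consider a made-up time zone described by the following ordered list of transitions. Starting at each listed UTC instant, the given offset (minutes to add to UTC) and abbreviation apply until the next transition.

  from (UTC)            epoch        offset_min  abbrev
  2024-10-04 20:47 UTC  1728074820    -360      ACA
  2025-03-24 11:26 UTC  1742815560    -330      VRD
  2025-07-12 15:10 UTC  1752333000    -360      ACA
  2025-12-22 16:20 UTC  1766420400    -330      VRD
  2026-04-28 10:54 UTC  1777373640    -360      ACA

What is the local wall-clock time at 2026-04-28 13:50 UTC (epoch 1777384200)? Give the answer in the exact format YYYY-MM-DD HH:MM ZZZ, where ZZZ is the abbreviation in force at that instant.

2026-04-28 07:50 ACA

Query: 2026-04-28 13:50 UTC
Rule 5/5 (ACA, -06:00): 2026-04-28 10:54 UTC ≤ query < +∞
13·60 + 50 - 360 = 470 min
470 = 0·1440 + 470; 470 = 7·60 + 50 → 07:50, same day
→ 2026-04-28 07:50 ACA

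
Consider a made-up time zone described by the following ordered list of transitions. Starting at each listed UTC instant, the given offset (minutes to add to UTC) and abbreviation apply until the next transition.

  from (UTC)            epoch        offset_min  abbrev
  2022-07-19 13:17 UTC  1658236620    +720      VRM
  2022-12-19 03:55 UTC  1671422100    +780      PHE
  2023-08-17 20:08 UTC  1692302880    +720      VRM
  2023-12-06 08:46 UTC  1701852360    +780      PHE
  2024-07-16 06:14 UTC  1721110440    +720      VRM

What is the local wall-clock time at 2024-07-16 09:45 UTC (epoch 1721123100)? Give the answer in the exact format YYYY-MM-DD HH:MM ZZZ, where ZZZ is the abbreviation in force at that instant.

2024-07-16 21:45 VRM

Query: 2024-07-16 09:45 UTC
Rule 5/5 (VRM, +12:00): 2024-07-16 06:14 UTC ≤ query < +∞
9·60 + 45 + 720 = 1305 min
1305 = 0·1440 + 1305; 1305 = 21·60 + 45 → 21:45, same day
→ 2024-07-16 21:45 VRM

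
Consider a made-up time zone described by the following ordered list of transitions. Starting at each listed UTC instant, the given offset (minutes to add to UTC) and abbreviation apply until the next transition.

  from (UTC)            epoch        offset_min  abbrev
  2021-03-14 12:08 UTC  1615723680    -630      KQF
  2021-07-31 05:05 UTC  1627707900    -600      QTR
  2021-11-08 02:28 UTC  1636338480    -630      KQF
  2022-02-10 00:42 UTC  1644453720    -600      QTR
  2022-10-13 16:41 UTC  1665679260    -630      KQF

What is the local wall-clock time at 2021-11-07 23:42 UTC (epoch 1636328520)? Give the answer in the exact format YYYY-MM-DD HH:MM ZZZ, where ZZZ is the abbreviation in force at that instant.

Query: 2021-11-07 23:42 UTC
Rule 2/5 (QTR, -10:00): 2021-07-31 05:05 UTC ≤ query < 2021-11-08 02:28 UTC
23·60 + 42 - 600 = 822 min
822 = 0·1440 + 822; 822 = 13·60 + 42 → 13:42, same day
→ 2021-11-07 13:42 QTR

2021-11-07 13:42 QTR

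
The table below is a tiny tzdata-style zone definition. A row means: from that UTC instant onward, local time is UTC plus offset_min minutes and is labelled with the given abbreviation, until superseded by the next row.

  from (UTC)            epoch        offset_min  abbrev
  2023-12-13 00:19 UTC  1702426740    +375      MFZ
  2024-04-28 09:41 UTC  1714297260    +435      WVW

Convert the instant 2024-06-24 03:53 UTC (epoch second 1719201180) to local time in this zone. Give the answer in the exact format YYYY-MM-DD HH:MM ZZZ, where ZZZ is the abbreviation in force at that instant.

Query: 2024-06-24 03:53 UTC
Rule 2/2 (WVW, +07:15): 2024-04-28 09:41 UTC ≤ query < +∞
3·60 + 53 + 435 = 668 min
668 = 0·1440 + 668; 668 = 11·60 + 8 → 11:08, same day
→ 2024-06-24 11:08 WVW

2024-06-24 11:08 WVW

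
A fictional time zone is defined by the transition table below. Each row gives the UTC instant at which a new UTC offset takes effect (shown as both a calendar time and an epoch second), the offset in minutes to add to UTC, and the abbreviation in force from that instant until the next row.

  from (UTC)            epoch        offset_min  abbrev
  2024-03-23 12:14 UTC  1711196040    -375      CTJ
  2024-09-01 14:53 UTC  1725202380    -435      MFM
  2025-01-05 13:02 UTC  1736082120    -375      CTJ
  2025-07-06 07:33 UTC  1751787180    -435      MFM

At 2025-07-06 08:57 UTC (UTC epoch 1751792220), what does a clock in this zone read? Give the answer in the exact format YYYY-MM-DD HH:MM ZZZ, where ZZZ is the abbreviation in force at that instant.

Query: 2025-07-06 08:57 UTC
Rule 4/4 (MFM, -07:15): 2025-07-06 07:33 UTC ≤ query < +∞
8·60 + 57 - 435 = 102 min
102 = 0·1440 + 102; 102 = 1·60 + 42 → 01:42, same day
→ 2025-07-06 01:42 MFM

2025-07-06 01:42 MFM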